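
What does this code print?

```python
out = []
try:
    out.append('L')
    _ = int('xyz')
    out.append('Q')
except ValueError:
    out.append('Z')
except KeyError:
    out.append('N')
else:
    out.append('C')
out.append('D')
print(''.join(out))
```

Execution trace: 'L' (try body) → 'Z' (except ValueError) → 'D' (after the try/except). Output: LZD

Answer: LZD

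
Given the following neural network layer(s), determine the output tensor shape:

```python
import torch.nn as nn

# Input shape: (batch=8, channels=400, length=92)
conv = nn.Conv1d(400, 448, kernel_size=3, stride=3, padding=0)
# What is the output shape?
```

Input: (8, 400, 92) -> Output: (8, 448, 30)

Answer: (8, 448, 30)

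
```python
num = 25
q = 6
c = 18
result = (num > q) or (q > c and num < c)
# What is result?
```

Trace:
`num = 25` → num = 25
`q = 6` → q = 6
`c = 18` → c = 18
`result = (num > q) or (q > c and num < c)` → result = True
So result = True

Answer: True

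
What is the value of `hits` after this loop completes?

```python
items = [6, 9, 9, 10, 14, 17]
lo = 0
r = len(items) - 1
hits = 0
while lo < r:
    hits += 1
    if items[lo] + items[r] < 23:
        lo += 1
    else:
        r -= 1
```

Steps to find pair summing to 23
`hits` takes the values: 0 → 1 → 2 → 3 → 4 → 5

Answer: 5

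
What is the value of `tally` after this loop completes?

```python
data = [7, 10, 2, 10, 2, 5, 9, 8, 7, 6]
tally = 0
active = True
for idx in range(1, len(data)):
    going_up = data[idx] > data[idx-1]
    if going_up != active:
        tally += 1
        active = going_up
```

Count direction changes in [7, 10, 2, 10, 2, 5, 9, 8, 7, 6]
`tally` takes the values: 0 → 1 → 2 → 3 → 4 → 5

Answer: 5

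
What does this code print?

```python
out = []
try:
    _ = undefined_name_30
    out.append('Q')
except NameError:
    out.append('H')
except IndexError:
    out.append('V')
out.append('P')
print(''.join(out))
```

Execution trace: 'H' (except NameError) → 'P' (after the try/except). Output: HP

Answer: HP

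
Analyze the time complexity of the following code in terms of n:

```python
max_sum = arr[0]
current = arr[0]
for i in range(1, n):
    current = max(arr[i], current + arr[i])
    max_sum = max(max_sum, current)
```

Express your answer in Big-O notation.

This is Kadane's algorithm for maximum subarray. Time complexity: O(n).

Answer: O(n)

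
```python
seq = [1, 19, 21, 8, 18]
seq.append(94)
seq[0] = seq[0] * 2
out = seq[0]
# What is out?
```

Trace:
`seq = [1, 19, 21, 8, 18]` → seq = [1, 19, 21, 8, 18]
`seq.append(94)` → seq = [1, 19, 21, 8, 18, 94]
`seq[0] = seq[0] * 2` → seq = [2, 19, 21, 8, 18, 94]
`out = seq[0]` → out = 2
So out = 2

Answer: 2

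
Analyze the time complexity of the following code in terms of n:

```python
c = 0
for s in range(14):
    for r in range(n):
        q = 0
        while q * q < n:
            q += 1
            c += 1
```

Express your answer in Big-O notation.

Each loop level contributes: 1 × n × √n. Multiplying the contributions gives O(n√n).

Answer: O(n√n)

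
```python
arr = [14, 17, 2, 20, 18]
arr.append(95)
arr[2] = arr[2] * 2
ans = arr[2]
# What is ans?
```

Trace:
`arr = [14, 17, 2, 20, 18]` → arr = [14, 17, 2, 20, 18]
`arr.append(95)` → arr = [14, 17, 2, 20, 18, 95]
`arr[2] = arr[2] * 2` → arr = [14, 17, 4, 20, 18, 95]
`ans = arr[2]` → ans = 4
So ans = 4

Answer: 4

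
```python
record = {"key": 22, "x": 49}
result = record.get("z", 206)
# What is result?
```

Trace:
`record = {"key": 22, "x": 49}` → record = {'key': 22, 'x': 49}
`result = record.get("z", 206)` → result = 206
So result = 206

Answer: 206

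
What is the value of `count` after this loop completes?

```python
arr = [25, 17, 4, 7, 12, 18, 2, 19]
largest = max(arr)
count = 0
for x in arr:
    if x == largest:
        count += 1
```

Count of max value 25 in [25, 17, 4, 7, 12, 18, 2, 19]
`count` takes the values: 0 → 1

Answer: 1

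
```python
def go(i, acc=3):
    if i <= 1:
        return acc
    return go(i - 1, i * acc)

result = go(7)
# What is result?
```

Accumulator trace (n, acc): (7, 3) -> (6, 21) -> (5, 126) -> (4, 630) -> (3, 2520) -> (2, 7560) -> (1, 15120) -> return 15120

Answer: 15120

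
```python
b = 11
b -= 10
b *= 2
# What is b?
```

Trace:
`b = 11` → b = 11
`b -= 10` → b = 1
`b *= 2` → b = 2
So b = 2

Answer: 2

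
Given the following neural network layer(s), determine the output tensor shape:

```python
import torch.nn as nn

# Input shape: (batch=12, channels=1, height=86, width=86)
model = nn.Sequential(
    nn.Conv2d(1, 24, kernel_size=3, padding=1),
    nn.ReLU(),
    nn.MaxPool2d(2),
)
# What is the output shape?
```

Input: (12, 1, 86, 86) -> after Conv2d: (12, 24, 86, 86) -> after ReLU: (12, 24, 86, 86) -> Output: (12, 24, 43, 43)

Answer: (12, 24, 43, 43)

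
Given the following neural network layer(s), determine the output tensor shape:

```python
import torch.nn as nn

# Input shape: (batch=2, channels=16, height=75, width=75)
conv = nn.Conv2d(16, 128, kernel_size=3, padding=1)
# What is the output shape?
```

Input: (2, 16, 75, 75) -> Output: (2, 128, 75, 75)

Answer: (2, 128, 75, 75)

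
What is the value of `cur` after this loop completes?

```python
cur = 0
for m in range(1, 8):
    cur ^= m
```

XOR of 1 to 7
`cur` takes the values: 0 → 1 → 3 → 0 → 4 → 1 → 7 → 0

Answer: 0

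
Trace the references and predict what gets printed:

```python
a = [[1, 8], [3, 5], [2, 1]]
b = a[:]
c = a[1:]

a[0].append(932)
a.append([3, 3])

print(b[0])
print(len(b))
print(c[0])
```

Key concept: slice with nested mutation.
Step by step:
`a = [[1, 8], [3, 5], [2, 1]]` → a = [[1, 8], [3, 5], [2, 1]]
`b = a[:]` → b = [[1, 8], [3, 5], [2, 1]]
`c = a[1:]` → c = [[3, 5], [2, 1]]
`a[0].append(932)` → a = [[1, 8, 932], [3, 5], [2, 1]]; b = [[1, 8, 932], [3, 5], [2, 1]]
`a.append([3, 3])` → a = [[1, 8, 932], [3, 5], [2, 1], [3, 3]]
`print(b[0])` → prints [1, 8, 932]
`print(len(b))` → prints 3
`print(c[0])` → prints [3, 5]

Answer:
[1, 8, 932]
3
[3, 5]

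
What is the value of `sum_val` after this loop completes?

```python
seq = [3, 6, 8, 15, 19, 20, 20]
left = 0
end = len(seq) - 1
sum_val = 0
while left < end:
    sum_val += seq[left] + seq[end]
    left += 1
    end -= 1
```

Sum of pairs from ends
`sum_val` takes the values: 0 → 23 → 49 → 76

Answer: 76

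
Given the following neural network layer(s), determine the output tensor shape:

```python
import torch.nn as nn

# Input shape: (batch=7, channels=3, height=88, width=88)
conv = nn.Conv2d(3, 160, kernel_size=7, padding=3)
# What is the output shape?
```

Input: (7, 3, 88, 88) -> Output: (7, 160, 88, 88)

Answer: (7, 160, 88, 88)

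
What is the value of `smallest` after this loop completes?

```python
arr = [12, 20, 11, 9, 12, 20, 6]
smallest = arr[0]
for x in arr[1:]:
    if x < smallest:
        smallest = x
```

Minimum of [12, 20, 11, 9, 12, 20, 6]
`smallest` takes the values: 12 → 11 → 9 → 6

Answer: 6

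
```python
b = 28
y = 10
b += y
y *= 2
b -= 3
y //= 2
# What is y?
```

Trace:
`b = 28` → b = 28
`y = 10` → y = 10
`b += y` → b = 38
`y *= 2` → y = 20
`b -= 3` → b = 35
`y //= 2` → y = 10
So y = 10

Answer: 10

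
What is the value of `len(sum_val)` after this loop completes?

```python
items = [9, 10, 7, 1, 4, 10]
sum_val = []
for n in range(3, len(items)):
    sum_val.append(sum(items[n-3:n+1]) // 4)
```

Number of 4-element averages
`sum_val` takes the values: [] → [6] → [6, 5] → [6, 5, 5]
So `len(sum_val)` = 3

Answer: 3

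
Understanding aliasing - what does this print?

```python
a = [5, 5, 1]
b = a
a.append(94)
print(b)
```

Key concept: basic list aliasing.
Step by step:
`a = [5, 5, 1]` → a = [5, 5, 1]
`b = a` → b = [5, 5, 1] (same object as a)
`a.append(94)` → a = [5, 5, 1, 94] (same object as b); b = [5, 5, 1, 94] (same object as a)
`print(b)` → prints [5, 5, 1, 94]

Answer: [5, 5, 1, 94]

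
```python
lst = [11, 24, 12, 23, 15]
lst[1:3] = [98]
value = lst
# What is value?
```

Trace:
`lst = [11, 24, 12, 23, 15]` → lst = [11, 24, 12, 23, 15]
`lst[1:3] = [98]` → lst = [11, 98, 23, 15]
`value = lst` → value = [11, 98, 23, 15]
So value = [11, 98, 23, 15]

Answer: [11, 98, 23, 15]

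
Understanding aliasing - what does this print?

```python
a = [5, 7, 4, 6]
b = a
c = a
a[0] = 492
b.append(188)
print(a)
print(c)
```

Key concept: multiple aliases.
Step by step:
`a = [5, 7, 4, 6]` → a = [5, 7, 4, 6]
`b = a` → b = [5, 7, 4, 6] (same object as a)
`c = a` → c = [5, 7, 4, 6] (same object as a, b)
`a[0] = 492` → a = [492, 7, 4, 6] (same object as b, c); b = [492, 7, 4, 6] (same object as a, c); c = [492, 7, 4, 6] (same object as a, b)
`b.append(188)` → a = [492, 7, 4, 6, 188] (same object as b, c); b = [492, 7, 4, 6, 188] (same object as a, c); c = [492, 7, 4, 6, 188] (same object as a, b)
`print(a)` → prints [492, 7, 4, 6, 188]
`print(c)` → prints [492, 7, 4, 6, 188]

Answer:
[492, 7, 4, 6, 188]
[492, 7, 4, 6, 188]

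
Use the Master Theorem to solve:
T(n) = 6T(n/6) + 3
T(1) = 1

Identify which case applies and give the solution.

a=6, b=6, f(n)=3. log_6(6) = 1. Since c=0 < 1, Case 1 applies: T(n) = Θ(n^log_b(a)) = O(n).

Answer: O(n) - Case 1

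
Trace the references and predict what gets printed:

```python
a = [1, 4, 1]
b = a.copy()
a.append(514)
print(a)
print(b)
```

Key concept: list.copy() creates independent copy.
Step by step:
`a = [1, 4, 1]` → a = [1, 4, 1]
`b = a.copy()` → b = [1, 4, 1]
`a.append(514)` → a = [1, 4, 1, 514]
`print(a)` → prints [1, 4, 1, 514]
`print(b)` → prints [1, 4, 1]

Answer:
[1, 4, 1, 514]
[1, 4, 1]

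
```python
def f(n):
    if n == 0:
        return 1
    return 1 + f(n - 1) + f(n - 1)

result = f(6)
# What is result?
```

f(n) = 1 + 2·f(n-1), f(0)=1. Closed form: (1+1)·2^6 - 1 = 127.

Answer: 127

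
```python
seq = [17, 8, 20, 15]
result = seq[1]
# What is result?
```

Trace:
`seq = [17, 8, 20, 15]` → seq = [17, 8, 20, 15]
`result = seq[1]` → result = 8
So result = 8

Answer: 8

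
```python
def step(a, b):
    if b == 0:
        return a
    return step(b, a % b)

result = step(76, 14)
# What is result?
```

step(76, 14) -> step(14, 6) -> step(6, 2) -> step(2, 0) -> 2

Answer: 2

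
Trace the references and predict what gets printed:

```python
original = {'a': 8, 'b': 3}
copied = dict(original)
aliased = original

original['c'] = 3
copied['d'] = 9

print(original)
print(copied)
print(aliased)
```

Key concept: dict() creates copy, assignment creates alias.
Step by step:
`original = {'a': 8, 'b': 3}` → original = {'a': 8, 'b': 3}
`copied = dict(original)` → copied = {'a': 8, 'b': 3}
`aliased = original` → aliased = {'a': 8, 'b': 3} (same object as original)
`original['c'] = 3` → original = {'a': 8, 'b': 3, 'c': 3} (same object as aliased); aliased = {'a': 8, 'b': 3, 'c': 3} (same object as original)
`copied['d'] = 9` → copied = {'a': 8, 'b': 3, 'd': 9}
`print(original)` → prints {'a': 8, 'b': 3, 'c': 3}
`print(copied)` → prints {'a': 8, 'b': 3, 'd': 9}
`print(aliased)` → prints {'a': 8, 'b': 3, 'c': 3}

Answer:
{'a': 8, 'b': 3, 'c': 3}
{'a': 8, 'b': 3, 'd': 9}
{'a': 8, 'b': 3, 'c': 3}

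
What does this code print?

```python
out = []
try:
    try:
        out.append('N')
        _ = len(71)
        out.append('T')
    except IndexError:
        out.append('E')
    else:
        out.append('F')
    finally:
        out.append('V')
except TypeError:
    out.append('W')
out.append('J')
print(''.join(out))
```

Execution trace: 'N' (try body) → 'V' (finally) → 'W' (outer except TypeError) → 'J' (after the try/except). Output: NVWJ

Answer: NVWJ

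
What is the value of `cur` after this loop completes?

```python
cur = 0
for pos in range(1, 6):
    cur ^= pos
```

XOR of 1 to 5
`cur` takes the values: 0 → 1 → 3 → 0 → 4 → 1

Answer: 1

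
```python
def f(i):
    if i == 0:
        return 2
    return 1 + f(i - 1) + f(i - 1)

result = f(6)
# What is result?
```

f(i) = 1 + 2·f(i-1), f(0)=2. Closed form: (2+1)·2^6 - 1 = 191.

Answer: 191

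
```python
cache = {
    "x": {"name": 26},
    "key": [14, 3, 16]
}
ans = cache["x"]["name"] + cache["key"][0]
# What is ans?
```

Trace:
`cache = { ...` → cache = {'x': {'name': 26}, 'key': [14, 3, 16]}
`ans = cache["x"]["name"] + cache["key"][0]` → ans = 40
So ans = 40

Answer: 40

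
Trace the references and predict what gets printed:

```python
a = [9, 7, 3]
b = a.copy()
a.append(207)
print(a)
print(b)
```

Key concept: list.copy() creates independent copy.
Step by step:
`a = [9, 7, 3]` → a = [9, 7, 3]
`b = a.copy()` → b = [9, 7, 3]
`a.append(207)` → a = [9, 7, 3, 207]
`print(a)` → prints [9, 7, 3, 207]
`print(b)` → prints [9, 7, 3]

Answer:
[9, 7, 3, 207]
[9, 7, 3]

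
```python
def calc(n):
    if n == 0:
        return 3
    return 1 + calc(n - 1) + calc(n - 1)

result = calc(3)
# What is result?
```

calc(n) = 1 + 2·calc(n-1), calc(0)=3. Closed form: (3+1)·2^3 - 1 = 31.

Answer: 31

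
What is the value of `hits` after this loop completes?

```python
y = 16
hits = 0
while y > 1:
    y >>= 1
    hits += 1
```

Count right shifts until 1
`hits` takes the values: 0 → 1 → 2 → 3 → 4

Answer: 4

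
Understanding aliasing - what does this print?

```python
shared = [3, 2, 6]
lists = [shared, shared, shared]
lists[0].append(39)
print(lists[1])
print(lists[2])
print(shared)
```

Key concept: list of same reference.
Step by step:
`shared = [3, 2, 6]` → shared = [3, 2, 6]
`lists = [shared, shared, shared]` → lists = [[3, 2, 6], [3, 2, 6], [3, 2, 6]]
`lists[0].append(39)` → shared = [3, 2, 6, 39]; lists = [[3, 2, 6, 39], [3, 2, 6, 39], [3, 2, 6, 39]]
`print(lists[1])` → prints [3, 2, 6, 39]
`print(lists[2])` → prints [3, 2, 6, 39]
`print(shared)` → prints [3, 2, 6, 39]

Answer:
[3, 2, 6, 39]
[3, 2, 6, 39]
[3, 2, 6, 39]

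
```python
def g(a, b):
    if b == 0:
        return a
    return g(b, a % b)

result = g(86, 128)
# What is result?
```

g(86, 128) -> g(128, 86) -> g(86, 42) -> g(42, 2) -> g(2, 0) -> 2

Answer: 2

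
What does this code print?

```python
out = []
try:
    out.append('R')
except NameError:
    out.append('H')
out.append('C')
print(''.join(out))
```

Execution trace: 'R' (try body, no exception) → 'C' (after the try/except). Output: RC

Answer: RC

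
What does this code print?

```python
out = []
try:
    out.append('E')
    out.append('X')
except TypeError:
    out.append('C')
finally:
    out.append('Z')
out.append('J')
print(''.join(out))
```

Execution trace: 'E' (try body) → 'X' (try body, no exception) → 'Z' (finally) → 'J' (after the try/except). Output: EXZJ

Answer: EXZJ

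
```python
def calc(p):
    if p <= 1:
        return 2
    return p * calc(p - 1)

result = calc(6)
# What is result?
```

calc(6) = 6 * 5 * 4 * 3 * 2 * 2 = 1440

Answer: 1440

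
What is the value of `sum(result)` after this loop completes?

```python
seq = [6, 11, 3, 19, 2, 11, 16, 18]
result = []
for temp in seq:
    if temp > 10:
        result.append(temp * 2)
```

Sum of doubled values > 10
`result` takes the values: [] → [22] → [22, 38] → [22, 38, 22] → [22, 38, 22, 32] → [22, 38, 22, 32, 36]
So `sum(result)` = 150

Answer: 150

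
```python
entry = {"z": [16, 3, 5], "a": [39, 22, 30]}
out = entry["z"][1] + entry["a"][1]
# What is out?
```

Trace:
`entry = {"z": [16, 3, 5], "a": [39, 22, 30]}` → entry = {'z': [16, 3, 5], 'a': [39, 22, 30]}
`out = entry["z"][1] + entry["a"][1]` → out = 25
So out = 25

Answer: 25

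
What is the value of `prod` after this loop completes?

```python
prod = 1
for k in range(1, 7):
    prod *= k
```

6! = 720
`prod` takes the values: 1 → 2 → 6 → 24 → 120 → 720

Answer: 720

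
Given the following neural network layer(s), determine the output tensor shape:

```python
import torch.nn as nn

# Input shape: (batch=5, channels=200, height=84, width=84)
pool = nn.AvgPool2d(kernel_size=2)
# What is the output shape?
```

Input: (5, 200, 84, 84) -> Output: (5, 200, 42, 42)

Answer: (5, 200, 42, 42)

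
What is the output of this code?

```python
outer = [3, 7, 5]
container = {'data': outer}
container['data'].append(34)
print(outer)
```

Key concept: dict holds reference to list.
Step by step:
`outer = [3, 7, 5]` → outer = [3, 7, 5]
`container = {'data': outer}` → container = {'data': [3, 7, 5]}
`container['data'].append(34)` → outer = [3, 7, 5, 34]; container = {'data': [3, 7, 5, 34]}
`print(outer)` → prints [3, 7, 5, 34]

Answer: [3, 7, 5, 34]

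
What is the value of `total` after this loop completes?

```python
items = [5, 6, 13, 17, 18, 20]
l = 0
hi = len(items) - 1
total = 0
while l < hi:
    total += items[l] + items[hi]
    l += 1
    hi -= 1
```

Sum of pairs from ends
`total` takes the values: 0 → 25 → 49 → 79

Answer: 79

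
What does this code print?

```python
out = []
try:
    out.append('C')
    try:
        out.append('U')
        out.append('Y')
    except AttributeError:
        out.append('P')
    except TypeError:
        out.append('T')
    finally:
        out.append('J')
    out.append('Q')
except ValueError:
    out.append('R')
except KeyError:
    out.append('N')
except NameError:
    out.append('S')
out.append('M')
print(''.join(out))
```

Execution trace: 'C' (try body) → 'U' (inner try body) → 'Y' (inner try body, no exception) → 'J' (inner finally) → 'Q' (try body, no exception) → 'M' (after the try/except). Output: CUYJQM

Answer: CUYJQM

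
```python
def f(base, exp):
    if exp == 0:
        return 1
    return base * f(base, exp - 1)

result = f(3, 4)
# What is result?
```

f(3, 4) = 3 * 3 * 3 * 3 = 81

Answer: 81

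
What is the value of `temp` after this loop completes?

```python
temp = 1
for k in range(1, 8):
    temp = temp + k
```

Start at 1, add 1 through 7
`temp` takes the values: 1 → 2 → 4 → 7 → 11 → 16 → 22 → 29

Answer: 29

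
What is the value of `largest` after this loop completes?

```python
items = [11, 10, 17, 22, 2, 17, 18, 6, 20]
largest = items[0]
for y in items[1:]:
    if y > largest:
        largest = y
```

Maximum of [11, 10, 17, 22, 2, 17, 18, 6, 20]
`largest` takes the values: 11 → 17 → 22

Answer: 22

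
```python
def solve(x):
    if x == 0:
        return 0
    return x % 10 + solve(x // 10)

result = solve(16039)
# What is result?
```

Sum of digits of 16039: 9 + 3 + 0 + 6 + 1 = 19

Answer: 19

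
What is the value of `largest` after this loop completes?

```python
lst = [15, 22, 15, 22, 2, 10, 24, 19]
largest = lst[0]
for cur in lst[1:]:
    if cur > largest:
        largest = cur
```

Maximum of [15, 22, 15, 22, 2, 10, 24, 19]
`largest` takes the values: 15 → 22 → 24

Answer: 24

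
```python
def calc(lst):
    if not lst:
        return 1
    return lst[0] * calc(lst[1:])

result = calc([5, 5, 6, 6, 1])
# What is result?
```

Product over [5, 5, 6, 6, 1] = 5 * 5 * 6 * 6 * 1 = 900

Answer: 900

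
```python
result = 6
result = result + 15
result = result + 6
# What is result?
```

Trace:
`result = 6` → result = 6
`result = result + 15` → result = 21
`result = result + 6` → result = 27
So result = 27

Answer: 27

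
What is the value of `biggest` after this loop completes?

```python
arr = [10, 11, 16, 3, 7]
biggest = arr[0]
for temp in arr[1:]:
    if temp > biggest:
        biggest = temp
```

Maximum of [10, 11, 16, 3, 7]
`biggest` takes the values: 10 → 11 → 16

Answer: 16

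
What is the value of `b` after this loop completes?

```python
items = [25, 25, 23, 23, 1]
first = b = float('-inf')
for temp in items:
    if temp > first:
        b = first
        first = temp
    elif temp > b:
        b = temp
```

Second largest (with repeats) in [25, 25, 23, 23, 1]
`b` takes the values: -inf → 25

Answer: 25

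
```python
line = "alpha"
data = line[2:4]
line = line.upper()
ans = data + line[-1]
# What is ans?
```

Trace:
`line = "alpha"` → line = 'alpha'
`data = line[2:4]` → data = 'ph'
`line = line.upper()` → line = 'ALPHA'
`ans = data + line[-1]` → ans = 'phA'
So ans = 'phA'

Answer: 'phA'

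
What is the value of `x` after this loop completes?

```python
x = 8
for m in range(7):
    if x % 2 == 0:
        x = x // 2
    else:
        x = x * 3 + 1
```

Collatz-style transformation from 8
`x` takes the values: 8 → 4 → 2 → 1 → 4 → 2 → 1 → 4

Answer: 4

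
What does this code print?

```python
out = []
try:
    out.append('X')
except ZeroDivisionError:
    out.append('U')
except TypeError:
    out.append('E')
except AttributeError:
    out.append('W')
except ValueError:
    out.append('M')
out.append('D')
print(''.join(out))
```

Execution trace: 'X' (try body, no exception) → 'D' (after the try/except). Output: XD

Answer: XD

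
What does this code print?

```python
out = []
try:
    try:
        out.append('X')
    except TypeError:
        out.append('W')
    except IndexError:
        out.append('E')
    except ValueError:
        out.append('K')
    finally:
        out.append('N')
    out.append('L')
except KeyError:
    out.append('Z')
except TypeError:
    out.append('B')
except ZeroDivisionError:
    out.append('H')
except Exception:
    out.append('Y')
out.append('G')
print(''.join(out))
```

Execution trace: 'X' (inner try body, no exception) → 'N' (inner finally) → 'L' (try body, no exception) → 'G' (after the try/except). Output: XNLG

Answer: XNLG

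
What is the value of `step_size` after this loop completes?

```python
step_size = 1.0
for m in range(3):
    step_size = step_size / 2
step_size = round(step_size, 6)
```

Halving LR 3 times: 1 / 2^3
`step_size` takes the values: 1.0 → 0.5 → 0.25 → 0.125

Answer: 0.125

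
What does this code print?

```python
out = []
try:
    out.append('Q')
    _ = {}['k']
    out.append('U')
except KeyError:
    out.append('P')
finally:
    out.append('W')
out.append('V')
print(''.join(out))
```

Execution trace: 'Q' (try body) → 'P' (except KeyError) → 'W' (finally) → 'V' (after the try/except). Output: QPWV

Answer: QPWV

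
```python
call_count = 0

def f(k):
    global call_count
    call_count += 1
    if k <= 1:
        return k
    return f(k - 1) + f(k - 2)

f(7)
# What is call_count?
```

Calls(k) = 1 + Calls(k-1) + Calls(k-2); Calls(0)=Calls(1)=1. For k=7 this gives 41.

Answer: 41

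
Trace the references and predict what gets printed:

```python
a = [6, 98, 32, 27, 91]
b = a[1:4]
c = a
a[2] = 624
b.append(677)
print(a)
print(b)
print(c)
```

Key concept: slice vs alias.
Step by step:
`a = [6, 98, 32, 27, 91]` → a = [6, 98, 32, 27, 91]
`b = a[1:4]` → b = [98, 32, 27]
`c = a` → c = [6, 98, 32, 27, 91] (same object as a)
`a[2] = 624` → a = [6, 98, 624, 27, 91] (same object as c); c = [6, 98, 624, 27, 91] (same object as a)
`b.append(677)` → b = [98, 32, 27, 677]
`print(a)` → prints [6, 98, 624, 27, 91]
`print(b)` → prints [98, 32, 27, 677]
`print(c)` → prints [6, 98, 624, 27, 91]

Answer:
[6, 98, 624, 27, 91]
[98, 32, 27, 677]
[6, 98, 624, 27, 91]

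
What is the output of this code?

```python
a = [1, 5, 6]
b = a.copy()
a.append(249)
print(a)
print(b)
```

Key concept: list.copy() creates independent copy.
Step by step:
`a = [1, 5, 6]` → a = [1, 5, 6]
`b = a.copy()` → b = [1, 5, 6]
`a.append(249)` → a = [1, 5, 6, 249]
`print(a)` → prints [1, 5, 6, 249]
`print(b)` → prints [1, 5, 6]

Answer:
[1, 5, 6, 249]
[1, 5, 6]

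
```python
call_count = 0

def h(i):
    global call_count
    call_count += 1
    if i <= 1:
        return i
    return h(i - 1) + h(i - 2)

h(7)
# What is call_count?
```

Calls(i) = 1 + Calls(i-1) + Calls(i-2); Calls(0)=Calls(1)=1. For i=7 this gives 41.

Answer: 41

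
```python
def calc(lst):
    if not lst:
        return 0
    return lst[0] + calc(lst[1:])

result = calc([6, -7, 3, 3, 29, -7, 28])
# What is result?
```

6 + (-7) + 3 + 3 + 29 + (-7) + 28 + 0 = 55

Answer: 55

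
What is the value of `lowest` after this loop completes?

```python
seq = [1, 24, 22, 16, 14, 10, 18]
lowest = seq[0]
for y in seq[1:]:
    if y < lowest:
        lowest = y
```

Minimum of [1, 24, 22, 16, 14, 10, 18]
`lowest` takes the values: 1

Answer: 1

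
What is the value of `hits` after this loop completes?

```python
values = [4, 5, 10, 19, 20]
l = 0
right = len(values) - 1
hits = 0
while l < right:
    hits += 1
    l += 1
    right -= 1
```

Iterations until pointers meet (list length 5)
`hits` takes the values: 0 → 1 → 2

Answer: 2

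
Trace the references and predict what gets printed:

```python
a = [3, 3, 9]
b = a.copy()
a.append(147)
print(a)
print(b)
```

Key concept: list.copy() creates independent copy.
Step by step:
`a = [3, 3, 9]` → a = [3, 3, 9]
`b = a.copy()` → b = [3, 3, 9]
`a.append(147)` → a = [3, 3, 9, 147]
`print(a)` → prints [3, 3, 9, 147]
`print(b)` → prints [3, 3, 9]

Answer:
[3, 3, 9, 147]
[3, 3, 9]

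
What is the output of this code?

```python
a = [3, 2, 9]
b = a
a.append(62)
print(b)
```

Key concept: basic list aliasing.
Step by step:
`a = [3, 2, 9]` → a = [3, 2, 9]
`b = a` → b = [3, 2, 9] (same object as a)
`a.append(62)` → a = [3, 2, 9, 62] (same object as b); b = [3, 2, 9, 62] (same object as a)
`print(b)` → prints [3, 2, 9, 62]

Answer: [3, 2, 9, 62]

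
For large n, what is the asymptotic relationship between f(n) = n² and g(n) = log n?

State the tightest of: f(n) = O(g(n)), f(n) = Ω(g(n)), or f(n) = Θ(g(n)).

n² vs log n: f(n) = Ω(g(n)) but not O(g(n)) — n² grows strictly faster than log n.

Answer: f(n) = Ω(g(n)) but not O(g(n)) — n² grows strictly faster than log n.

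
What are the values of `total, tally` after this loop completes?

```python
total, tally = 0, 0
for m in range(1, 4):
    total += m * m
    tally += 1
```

Sum of squares and count
`total, tally` takes the values: (0, 0) → (1, 0) → (1, 1) → (5, 1) → (5, 2) → (14, 2) → (14, 3)

Answer: 14, 3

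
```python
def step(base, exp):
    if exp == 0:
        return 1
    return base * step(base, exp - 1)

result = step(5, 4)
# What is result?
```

step(5, 4) = 5 * 5 * 5 * 5 = 625

Answer: 625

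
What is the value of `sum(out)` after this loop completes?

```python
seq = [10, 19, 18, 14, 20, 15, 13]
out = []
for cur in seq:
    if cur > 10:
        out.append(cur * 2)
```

Sum of doubled values > 10
`out` takes the values: [] → [38] → [38, 36] → [38, 36, 28] → [38, 36, 28, 40] → [38, 36, 28, 40, 30] → [38, 36, 28, 40, 30, 26]
So `sum(out)` = 198

Answer: 198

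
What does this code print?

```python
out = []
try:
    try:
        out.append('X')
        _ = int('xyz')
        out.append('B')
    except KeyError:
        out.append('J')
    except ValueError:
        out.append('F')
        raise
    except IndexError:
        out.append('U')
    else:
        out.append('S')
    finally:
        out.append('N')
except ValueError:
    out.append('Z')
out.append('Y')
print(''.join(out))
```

Execution trace: 'X' (inner try body) → 'F' (inner except ValueError) → 'N' (inner finally) → 'Z' (outer except ValueError) → 'Y' (after the try/except). Output: XFNZY

Answer: XFNZY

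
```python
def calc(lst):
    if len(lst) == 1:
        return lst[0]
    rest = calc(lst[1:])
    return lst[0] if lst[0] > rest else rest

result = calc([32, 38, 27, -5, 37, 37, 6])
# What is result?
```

Recursive max over [32, 38, 27, -5, 37, 37, 6] = 38

Answer: 38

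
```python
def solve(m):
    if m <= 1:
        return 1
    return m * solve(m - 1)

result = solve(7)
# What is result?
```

solve(7) = 7 * 6 * 5 * 4 * 3 * 2 * 1 = 5040

Answer: 5040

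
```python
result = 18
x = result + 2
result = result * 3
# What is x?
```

Trace:
`result = 18` → result = 18
`x = result + 2` → x = 20
`result = result * 3` → result = 54
So x = 20

Answer: 20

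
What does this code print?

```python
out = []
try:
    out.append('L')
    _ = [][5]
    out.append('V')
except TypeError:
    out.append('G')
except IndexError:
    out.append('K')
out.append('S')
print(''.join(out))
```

Execution trace: 'L' (try body) → 'K' (except IndexError) → 'S' (after the try/except). Output: LKS

Answer: LKS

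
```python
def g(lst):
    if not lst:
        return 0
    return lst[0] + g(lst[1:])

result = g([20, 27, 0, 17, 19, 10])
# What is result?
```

20 + 27 + 0 + 17 + 19 + 10 + 0 = 93

Answer: 93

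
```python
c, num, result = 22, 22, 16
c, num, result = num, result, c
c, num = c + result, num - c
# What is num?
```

Trace:
`c, num, result = 22, 22, 16` → c = 22; num = 22; result = 16
`c, num, result = num, result, c` → c = 22; num = 16; result = 22
`c, num = c + result, num - c` → c = 44; num = -6
So num = -6

Answer: -6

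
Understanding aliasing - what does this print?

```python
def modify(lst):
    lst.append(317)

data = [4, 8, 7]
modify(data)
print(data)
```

Key concept: function modifies passed list.
Step by step:
`data = [4, 8, 7]` → data = [4, 8, 7]
`modify(data)` → data = [4, 8, 7, 317]
`print(data)` → prints [4, 8, 7, 317]

Answer: [4, 8, 7, 317]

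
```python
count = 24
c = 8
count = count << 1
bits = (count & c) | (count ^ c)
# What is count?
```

Trace:
`count = 24` → count = 24
`c = 8` → c = 8
`count = count << 1` → count = 48
`bits = (count & c) | (count ^ c)` → bits = 56
So count = 48

Answer: 48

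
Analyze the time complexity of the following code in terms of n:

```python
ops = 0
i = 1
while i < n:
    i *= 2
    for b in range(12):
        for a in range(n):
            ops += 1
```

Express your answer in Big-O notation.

Each loop level contributes: log n × 1 × n. Multiplying the contributions gives O(n log n).

Answer: O(n log n)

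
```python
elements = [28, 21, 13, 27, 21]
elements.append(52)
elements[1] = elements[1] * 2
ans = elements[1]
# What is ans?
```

Trace:
`elements = [28, 21, 13, 27, 21]` → elements = [28, 21, 13, 27, 21]
`elements.append(52)` → elements = [28, 21, 13, 27, 21, 52]
`elements[1] = elements[1] * 2` → elements = [28, 42, 13, 27, 21, 52]
`ans = elements[1]` → ans = 42
So ans = 42

Answer: 42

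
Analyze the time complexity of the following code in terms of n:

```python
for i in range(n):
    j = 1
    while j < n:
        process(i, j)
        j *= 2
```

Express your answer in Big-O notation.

This is Linear outer loop, logarithmic inner loop. Time complexity: O(n log n).

Answer: O(n log n)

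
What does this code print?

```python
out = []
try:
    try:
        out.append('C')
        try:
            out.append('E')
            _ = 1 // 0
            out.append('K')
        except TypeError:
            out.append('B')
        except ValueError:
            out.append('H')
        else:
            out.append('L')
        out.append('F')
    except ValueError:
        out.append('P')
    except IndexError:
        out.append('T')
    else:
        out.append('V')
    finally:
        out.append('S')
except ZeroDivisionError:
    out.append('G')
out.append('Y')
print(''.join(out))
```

Execution trace: 'C' (try body) → 'E' (inner try body) → 'S' (finally) → 'G' (outer except ZeroDivisionError) → 'Y' (after the try/except). Output: CESGY

Answer: CESGY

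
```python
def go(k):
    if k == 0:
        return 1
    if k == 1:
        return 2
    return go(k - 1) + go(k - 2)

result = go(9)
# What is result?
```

Build up from base cases: go(0)=1, go(1)=2, go(2)=3, go(3)=5, go(4)=8, go(5)=13, go(6)=21, ..., go(9)=89

Answer: 89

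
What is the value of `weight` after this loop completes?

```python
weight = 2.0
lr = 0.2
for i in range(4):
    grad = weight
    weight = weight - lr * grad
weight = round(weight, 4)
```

Gradient descent: w = 2.0 * (1 - 0.2)^4
`weight` takes the values: 2.0 → 1.6 → 1.28 → 1.024 → 0.8192

Answer: 0.8192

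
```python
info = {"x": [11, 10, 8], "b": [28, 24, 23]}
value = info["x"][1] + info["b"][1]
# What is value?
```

Trace:
`info = {"x": [11, 10, 8], "b": [28, 24, 23]}` → info = {'x': [11, 10, 8], 'b': [28, 24, 23]}
`value = info["x"][1] + info["b"][1]` → value = 34
So value = 34

Answer: 34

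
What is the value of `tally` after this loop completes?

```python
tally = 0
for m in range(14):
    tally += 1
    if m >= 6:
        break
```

Loop breaks when m reaches 6, tally is 7
`tally` takes the values: 0 → 1 → 2 → 3 → 4 → 5 → 6 → 7

Answer: 7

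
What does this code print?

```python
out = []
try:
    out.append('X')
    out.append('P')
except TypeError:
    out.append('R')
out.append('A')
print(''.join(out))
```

Execution trace: 'X' (try body) → 'P' (try body, no exception) → 'A' (after the try/except). Output: XPA

Answer: XPA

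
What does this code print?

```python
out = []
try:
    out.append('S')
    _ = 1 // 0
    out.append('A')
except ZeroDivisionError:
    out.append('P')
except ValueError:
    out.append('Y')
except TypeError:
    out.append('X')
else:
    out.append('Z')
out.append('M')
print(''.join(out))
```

Execution trace: 'S' (try body) → 'P' (except ZeroDivisionError) → 'M' (after the try/except). Output: SPM

Answer: SPM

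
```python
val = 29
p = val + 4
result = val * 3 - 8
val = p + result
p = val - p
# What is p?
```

Trace:
`val = 29` → val = 29
`p = val + 4` → p = 33
`result = val * 3 - 8` → result = 79
`val = p + result` → val = 112
`p = val - p` → p = 79
So p = 79

Answer: 79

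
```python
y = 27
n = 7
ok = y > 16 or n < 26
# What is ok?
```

Trace:
`y = 27` → y = 27
`n = 7` → n = 7
`ok = y > 16 or n < 26` → ok = True
So ok = True

Answer: True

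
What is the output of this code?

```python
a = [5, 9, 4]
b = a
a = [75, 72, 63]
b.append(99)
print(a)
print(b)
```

Key concept: rebinding vs mutation: a is rebound to a new list, b still points at the original.
Step by step:
`a = [5, 9, 4]` → a = [5, 9, 4]
`b = a` → b = [5, 9, 4] (same object as a)
`a = [75, 72, 63]` → a = [75, 72, 63]
`b.append(99)` → b = [5, 9, 4, 99]
`print(a)` → prints [75, 72, 63]
`print(b)` → prints [5, 9, 4, 99]

Answer:
[75, 72, 63]
[5, 9, 4, 99]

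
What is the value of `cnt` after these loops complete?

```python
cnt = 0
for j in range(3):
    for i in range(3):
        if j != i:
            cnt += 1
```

3² - 3 (exclude diagonal)
`cnt` takes the values: 0 → 1 → 2 → 3 → 4 → 5 → 6

Answer: 6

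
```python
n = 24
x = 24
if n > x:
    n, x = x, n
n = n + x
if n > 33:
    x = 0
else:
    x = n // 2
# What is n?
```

Trace:
`n = 24` → n = 24
`x = 24` → x = 24
`if n > x: ...` → n > x is False → no variable changes
`n = n + x` → n = 48
`if n > 33: ...` → n > 33 is True → x = 0
So n = 48

Answer: 48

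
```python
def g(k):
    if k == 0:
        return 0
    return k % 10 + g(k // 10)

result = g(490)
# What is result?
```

Sum of digits of 490: 0 + 9 + 4 = 13

Answer: 13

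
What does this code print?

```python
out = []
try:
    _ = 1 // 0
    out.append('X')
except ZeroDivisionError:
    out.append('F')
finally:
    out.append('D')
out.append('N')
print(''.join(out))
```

Execution trace: 'F' (except ZeroDivisionError) → 'D' (finally) → 'N' (after the try/except). Output: FDN

Answer: FDN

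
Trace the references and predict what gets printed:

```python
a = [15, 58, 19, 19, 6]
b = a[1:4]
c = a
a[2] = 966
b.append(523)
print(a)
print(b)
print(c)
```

Key concept: slice vs alias.
Step by step:
`a = [15, 58, 19, 19, 6]` → a = [15, 58, 19, 19, 6]
`b = a[1:4]` → b = [58, 19, 19]
`c = a` → c = [15, 58, 19, 19, 6] (same object as a)
`a[2] = 966` → a = [15, 58, 966, 19, 6] (same object as c); c = [15, 58, 966, 19, 6] (same object as a)
`b.append(523)` → b = [58, 19, 19, 523]
`print(a)` → prints [15, 58, 966, 19, 6]
`print(b)` → prints [58, 19, 19, 523]
`print(c)` → prints [15, 58, 966, 19, 6]

Answer:
[15, 58, 966, 19, 6]
[58, 19, 19, 523]
[15, 58, 966, 19, 6]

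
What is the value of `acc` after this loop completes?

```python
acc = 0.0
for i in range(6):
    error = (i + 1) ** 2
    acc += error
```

Sum of squared losses 1² + 2² + ... + 6²
`acc` takes the values: 0.0 → 1.0 → 5.0 → 14.0 → 30.0 → 55.0 → 91.0

Answer: 91.0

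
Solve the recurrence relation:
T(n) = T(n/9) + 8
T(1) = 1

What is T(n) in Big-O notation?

Each step divides n by 9 and adds 8. After log_9(n) steps we reach T(1)=1. So T(n) = 8·log_9(n) + 1 = O(log n).

Answer: O(log n)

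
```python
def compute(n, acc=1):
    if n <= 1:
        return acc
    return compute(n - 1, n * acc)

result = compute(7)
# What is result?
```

Accumulator trace (n, acc): (7, 1) -> (6, 7) -> (5, 42) -> (4, 210) -> (3, 840) -> (2, 2520) -> (1, 5040) -> return 5040

Answer: 5040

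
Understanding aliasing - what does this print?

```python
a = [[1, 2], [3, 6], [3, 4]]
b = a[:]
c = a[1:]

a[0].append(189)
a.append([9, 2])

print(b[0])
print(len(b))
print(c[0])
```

Key concept: slice with nested mutation.
Step by step:
`a = [[1, 2], [3, 6], [3, 4]]` → a = [[1, 2], [3, 6], [3, 4]]
`b = a[:]` → b = [[1, 2], [3, 6], [3, 4]]
`c = a[1:]` → c = [[3, 6], [3, 4]]
`a[0].append(189)` → a = [[1, 2, 189], [3, 6], [3, 4]]; b = [[1, 2, 189], [3, 6], [3, 4]]
`a.append([9, 2])` → a = [[1, 2, 189], [3, 6], [3, 4], [9, 2]]
`print(b[0])` → prints [1, 2, 189]
`print(len(b))` → prints 3
`print(c[0])` → prints [3, 6]

Answer:
[1, 2, 189]
3
[3, 6]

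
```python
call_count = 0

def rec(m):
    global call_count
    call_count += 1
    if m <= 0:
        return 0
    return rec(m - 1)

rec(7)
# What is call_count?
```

Linear recursion stepping by 1: 8 calls from m=7 down to ≤0.

Answer: 8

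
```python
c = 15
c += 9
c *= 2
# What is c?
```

Trace:
`c = 15` → c = 15
`c += 9` → c = 24
`c *= 2` → c = 48
So c = 48

Answer: 48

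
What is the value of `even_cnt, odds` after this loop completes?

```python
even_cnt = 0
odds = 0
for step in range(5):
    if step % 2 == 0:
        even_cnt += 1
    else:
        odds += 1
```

Count evens and odds in range(5)
`even_cnt, odds` takes the values: (0, 0) → (1, 0) → (1, 1) → (2, 1) → (2, 2) → (3, 2)

Answer: 3, 2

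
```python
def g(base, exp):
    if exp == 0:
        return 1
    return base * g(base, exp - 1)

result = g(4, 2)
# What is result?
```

g(4, 2) = 4 * 4 = 16

Answer: 16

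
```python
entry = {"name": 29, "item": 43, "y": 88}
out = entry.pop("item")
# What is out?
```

Trace:
`entry = {"name": 29, "item": 43, "y": 88}` → entry = {'name': 29, 'item': 43, 'y': 88}
`out = entry.pop("item")` → entry = {'name': 29, 'y': 88}; out = 43
So out = 43

Answer: 43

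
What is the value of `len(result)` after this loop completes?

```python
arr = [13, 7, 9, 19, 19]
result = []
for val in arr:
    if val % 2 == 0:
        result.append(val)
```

Count even numbers in [13, 7, 9, 19, 19]
`result` takes the values: []
So `len(result)` = 0

Answer: 0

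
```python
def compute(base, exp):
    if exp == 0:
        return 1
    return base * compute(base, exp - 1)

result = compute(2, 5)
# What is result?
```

compute(2, 5) = 2 * 2 * 2 * 2 * 2 = 32

Answer: 32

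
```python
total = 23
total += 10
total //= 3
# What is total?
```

Trace:
`total = 23` → total = 23
`total += 10` → total = 33
`total //= 3` → total = 11
So total = 11

Answer: 11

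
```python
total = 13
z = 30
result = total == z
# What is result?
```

Trace:
`total = 13` → total = 13
`z = 30` → z = 30
`result = total == z` → result = False
So result = False

Answer: False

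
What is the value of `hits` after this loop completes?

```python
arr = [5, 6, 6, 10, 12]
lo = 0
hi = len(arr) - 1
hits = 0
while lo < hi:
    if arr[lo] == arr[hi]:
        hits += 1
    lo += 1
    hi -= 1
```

Count matching pairs from ends
`hits` takes the values: 0

Answer: 0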